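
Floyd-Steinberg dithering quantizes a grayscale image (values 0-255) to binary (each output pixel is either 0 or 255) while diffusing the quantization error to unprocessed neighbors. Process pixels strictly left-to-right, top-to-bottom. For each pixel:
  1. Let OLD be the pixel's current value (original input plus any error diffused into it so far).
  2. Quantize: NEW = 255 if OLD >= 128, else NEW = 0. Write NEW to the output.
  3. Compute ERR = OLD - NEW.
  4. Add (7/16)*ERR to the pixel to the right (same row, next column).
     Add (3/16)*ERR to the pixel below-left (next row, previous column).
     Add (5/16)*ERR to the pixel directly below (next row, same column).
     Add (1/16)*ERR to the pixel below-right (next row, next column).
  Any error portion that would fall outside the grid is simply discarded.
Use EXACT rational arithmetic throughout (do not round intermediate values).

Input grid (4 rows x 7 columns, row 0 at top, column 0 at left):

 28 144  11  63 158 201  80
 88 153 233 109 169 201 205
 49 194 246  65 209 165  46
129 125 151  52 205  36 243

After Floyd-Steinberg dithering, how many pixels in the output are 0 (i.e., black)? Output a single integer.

(0,0): OLD=28 → NEW=0, ERR=28
(0,1): OLD=625/4 → NEW=255, ERR=-395/4
(0,2): OLD=-2061/64 → NEW=0, ERR=-2061/64
(0,3): OLD=50085/1024 → NEW=0, ERR=50085/1024
(0,4): OLD=2939267/16384 → NEW=255, ERR=-1238653/16384
(0,5): OLD=44020373/262144 → NEW=255, ERR=-22826347/262144
(0,6): OLD=175759891/4194304 → NEW=0, ERR=175759891/4194304
(1,0): OLD=5007/64 → NEW=0, ERR=5007/64
(1,1): OLD=77865/512 → NEW=255, ERR=-52695/512
(1,2): OLD=2963997/16384 → NEW=255, ERR=-1213923/16384
(1,3): OLD=4959865/65536 → NEW=0, ERR=4959865/65536
(1,4): OLD=692964075/4194304 → NEW=255, ERR=-376583445/4194304
(1,5): OLD=4618437147/33554432 → NEW=255, ERR=-3937943013/33554432
(1,6): OLD=86601559093/536870912 → NEW=255, ERR=-50300523467/536870912
(2,0): OLD=443603/8192 → NEW=0, ERR=443603/8192
(2,1): OLD=46275201/262144 → NEW=255, ERR=-20571519/262144
(2,2): OLD=823222851/4194304 → NEW=255, ERR=-246324669/4194304
(2,3): OLD=1392222827/33554432 → NEW=0, ERR=1392222827/33554432
(2,4): OLD=48806932219/268435456 → NEW=255, ERR=-19644109061/268435456
(2,5): OLD=628181988425/8589934592 → NEW=0, ERR=628181988425/8589934592
(2,6): OLD=5687310489999/137438953472 → NEW=0, ERR=5687310489999/137438953472
(3,0): OLD=550327139/4194304 → NEW=255, ERR=-519220381/4194304
(3,1): OLD=1298247271/33554432 → NEW=0, ERR=1298247271/33554432
(3,2): OLD=40922882949/268435456 → NEW=255, ERR=-27528158331/268435456
(3,3): OLD=2908249539/1073741824 → NEW=0, ERR=2908249539/1073741824
(3,4): OLD=27435744995171/137438953472 → NEW=255, ERR=-7611188140189/137438953472
(3,5): OLD=41572613461657/1099511627776 → NEW=0, ERR=41572613461657/1099511627776
(3,6): OLD=4873809217143047/17592186044416 → NEW=255, ERR=387801775816967/17592186044416
Output grid:
  Row 0: .#..##.  (4 black, running=4)
  Row 1: .##.###  (2 black, running=6)
  Row 2: .##.#..  (4 black, running=10)
  Row 3: #.#.#.#  (3 black, running=13)

Answer: 13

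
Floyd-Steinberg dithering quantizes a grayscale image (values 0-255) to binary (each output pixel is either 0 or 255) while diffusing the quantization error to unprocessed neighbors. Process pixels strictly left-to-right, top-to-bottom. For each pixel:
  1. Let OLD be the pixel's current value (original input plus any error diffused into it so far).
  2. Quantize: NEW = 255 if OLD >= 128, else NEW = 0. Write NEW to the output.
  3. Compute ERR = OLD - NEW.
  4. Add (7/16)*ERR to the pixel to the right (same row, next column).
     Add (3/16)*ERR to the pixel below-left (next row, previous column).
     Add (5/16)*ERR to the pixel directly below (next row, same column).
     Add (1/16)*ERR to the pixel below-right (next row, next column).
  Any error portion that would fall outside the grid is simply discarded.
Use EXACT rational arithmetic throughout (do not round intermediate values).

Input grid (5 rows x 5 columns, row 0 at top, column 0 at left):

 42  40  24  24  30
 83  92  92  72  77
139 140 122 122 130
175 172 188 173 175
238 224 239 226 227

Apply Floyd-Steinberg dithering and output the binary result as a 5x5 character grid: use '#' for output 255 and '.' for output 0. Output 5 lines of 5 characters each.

Answer: .....
.#.#.
#.#.#
##.##
#####

Derivation:
(0,0): OLD=42 → NEW=0, ERR=42
(0,1): OLD=467/8 → NEW=0, ERR=467/8
(0,2): OLD=6341/128 → NEW=0, ERR=6341/128
(0,3): OLD=93539/2048 → NEW=0, ERR=93539/2048
(0,4): OLD=1637813/32768 → NEW=0, ERR=1637813/32768
(1,0): OLD=13705/128 → NEW=0, ERR=13705/128
(1,1): OLD=173055/1024 → NEW=255, ERR=-88065/1024
(1,2): OLD=2689195/32768 → NEW=0, ERR=2689195/32768
(1,3): OLD=17648239/131072 → NEW=255, ERR=-15775121/131072
(1,4): OLD=89797613/2097152 → NEW=0, ERR=89797613/2097152
(2,0): OLD=2561381/16384 → NEW=255, ERR=-1616539/16384
(2,1): OLD=48254439/524288 → NEW=0, ERR=48254439/524288
(2,2): OLD=1341936117/8388608 → NEW=255, ERR=-797158923/8388608
(2,3): OLD=7512416911/134217728 → NEW=0, ERR=7512416911/134217728
(2,4): OLD=344341304873/2147483648 → NEW=255, ERR=-203267025367/2147483648
(3,0): OLD=1354123477/8388608 → NEW=255, ERR=-784971563/8388608
(3,1): OLD=9115929329/67108864 → NEW=255, ERR=-7996830991/67108864
(3,2): OLD=262888965227/2147483648 → NEW=0, ERR=262888965227/2147483648
(3,3): OLD=946447135843/4294967296 → NEW=255, ERR=-148769524637/4294967296
(3,4): OLD=9192248843823/68719476736 → NEW=255, ERR=-8331217723857/68719476736
(4,0): OLD=200161198619/1073741824 → NEW=255, ERR=-73642966501/1073741824
(4,1): OLD=5973801080411/34359738368 → NEW=255, ERR=-2787932203429/34359738368
(4,2): OLD=125242385254709/549755813888 → NEW=255, ERR=-14945347286731/549755813888
(4,3): OLD=1655437445969755/8796093022208 → NEW=255, ERR=-587566274693285/8796093022208
(4,4): OLD=22197786604081405/140737488355328 → NEW=255, ERR=-13690272926527235/140737488355328
Row 0: .....
Row 1: .#.#.
Row 2: #.#.#
Row 3: ##.##
Row 4: #####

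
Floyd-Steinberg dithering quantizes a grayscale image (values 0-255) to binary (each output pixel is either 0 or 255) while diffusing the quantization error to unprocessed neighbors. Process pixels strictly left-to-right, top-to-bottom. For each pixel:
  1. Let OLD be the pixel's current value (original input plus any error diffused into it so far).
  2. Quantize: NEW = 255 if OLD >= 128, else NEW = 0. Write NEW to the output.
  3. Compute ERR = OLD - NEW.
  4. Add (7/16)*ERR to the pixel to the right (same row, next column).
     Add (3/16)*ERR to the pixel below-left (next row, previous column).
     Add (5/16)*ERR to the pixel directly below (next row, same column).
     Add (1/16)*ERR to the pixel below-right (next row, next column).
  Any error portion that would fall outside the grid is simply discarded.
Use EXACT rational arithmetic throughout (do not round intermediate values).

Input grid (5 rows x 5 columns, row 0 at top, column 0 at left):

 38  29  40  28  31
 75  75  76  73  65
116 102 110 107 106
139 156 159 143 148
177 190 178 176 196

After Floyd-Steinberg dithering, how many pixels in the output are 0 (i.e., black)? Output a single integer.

(0,0): OLD=38 → NEW=0, ERR=38
(0,1): OLD=365/8 → NEW=0, ERR=365/8
(0,2): OLD=7675/128 → NEW=0, ERR=7675/128
(0,3): OLD=111069/2048 → NEW=0, ERR=111069/2048
(0,4): OLD=1793291/32768 → NEW=0, ERR=1793291/32768
(1,0): OLD=12215/128 → NEW=0, ERR=12215/128
(1,1): OLD=148097/1024 → NEW=255, ERR=-113023/1024
(1,2): OLD=1948693/32768 → NEW=0, ERR=1948693/32768
(1,3): OLD=17036017/131072 → NEW=255, ERR=-16387343/131072
(1,4): OLD=64577715/2097152 → NEW=0, ERR=64577715/2097152
(2,0): OLD=2050075/16384 → NEW=0, ERR=2050075/16384
(2,1): OLD=73067865/524288 → NEW=255, ERR=-60625575/524288
(2,2): OLD=399747403/8388608 → NEW=0, ERR=399747403/8388608
(2,3): OLD=13189376945/134217728 → NEW=0, ERR=13189376945/134217728
(2,4): OLD=323843134871/2147483648 → NEW=255, ERR=-223765195369/2147483648
(3,0): OLD=1312151787/8388608 → NEW=255, ERR=-826943253/8388608
(3,1): OLD=6274098703/67108864 → NEW=0, ERR=6274098703/67108864
(3,2): OLD=485315057749/2147483648 → NEW=255, ERR=-62293272491/2147483648
(3,3): OLD=620447447981/4294967296 → NEW=255, ERR=-474769212499/4294967296
(3,4): OLD=5031506177985/68719476736 → NEW=0, ERR=5031506177985/68719476736
(4,0): OLD=175796868837/1073741824 → NEW=255, ERR=-98007296283/1073741824
(4,1): OLD=5761526644197/34359738368 → NEW=255, ERR=-3000206639643/34359738368
(4,2): OLD=63689504031243/549755813888 → NEW=0, ERR=63689504031243/549755813888
(4,3): OLD=1794895674641893/8796093022208 → NEW=255, ERR=-448108046021147/8796093022208
(4,4): OLD=26695628002208707/140737488355328 → NEW=255, ERR=-9192431528399933/140737488355328
Output grid:
  Row 0: .....  (5 black, running=5)
  Row 1: .#.#.  (3 black, running=8)
  Row 2: .#..#  (3 black, running=11)
  Row 3: #.##.  (2 black, running=13)
  Row 4: ##.##  (1 black, running=14)

Answer: 14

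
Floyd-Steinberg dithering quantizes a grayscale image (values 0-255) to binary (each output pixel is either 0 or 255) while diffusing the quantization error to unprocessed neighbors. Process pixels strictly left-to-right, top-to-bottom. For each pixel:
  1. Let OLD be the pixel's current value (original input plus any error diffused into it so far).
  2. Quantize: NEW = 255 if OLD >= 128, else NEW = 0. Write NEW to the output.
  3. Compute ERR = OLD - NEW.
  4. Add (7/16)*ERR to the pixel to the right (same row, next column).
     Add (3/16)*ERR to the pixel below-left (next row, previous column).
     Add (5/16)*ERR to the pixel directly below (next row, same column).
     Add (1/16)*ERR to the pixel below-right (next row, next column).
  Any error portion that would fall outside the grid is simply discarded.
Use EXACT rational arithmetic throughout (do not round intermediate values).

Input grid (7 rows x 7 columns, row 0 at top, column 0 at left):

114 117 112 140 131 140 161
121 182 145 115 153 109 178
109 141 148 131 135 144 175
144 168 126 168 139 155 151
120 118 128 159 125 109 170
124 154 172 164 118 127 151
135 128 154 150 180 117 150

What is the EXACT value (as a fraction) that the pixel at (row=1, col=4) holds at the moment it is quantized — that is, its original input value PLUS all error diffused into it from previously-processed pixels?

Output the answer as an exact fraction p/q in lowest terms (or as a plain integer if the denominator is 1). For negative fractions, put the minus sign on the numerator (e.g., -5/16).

Answer: 1696065057/8388608

Derivation:
(0,0): OLD=114 → NEW=0, ERR=114
(0,1): OLD=1335/8 → NEW=255, ERR=-705/8
(0,2): OLD=9401/128 → NEW=0, ERR=9401/128
(0,3): OLD=352527/2048 → NEW=255, ERR=-169713/2048
(0,4): OLD=3104617/32768 → NEW=0, ERR=3104617/32768
(0,5): OLD=95132639/524288 → NEW=255, ERR=-38560801/524288
(0,6): OLD=1080640281/8388608 → NEW=255, ERR=-1058454759/8388608
(1,0): OLD=17933/128 → NEW=255, ERR=-14707/128
(1,1): OLD=128091/1024 → NEW=0, ERR=128091/1024
(1,2): OLD=6607095/32768 → NEW=255, ERR=-1748745/32768
(1,3): OLD=11548843/131072 → NEW=0, ERR=11548843/131072
(1,4): OLD=1696065057/8388608 → NEW=255, ERR=-443029983/8388608
Target (1,4): original=153, with diffused error = 1696065057/8388608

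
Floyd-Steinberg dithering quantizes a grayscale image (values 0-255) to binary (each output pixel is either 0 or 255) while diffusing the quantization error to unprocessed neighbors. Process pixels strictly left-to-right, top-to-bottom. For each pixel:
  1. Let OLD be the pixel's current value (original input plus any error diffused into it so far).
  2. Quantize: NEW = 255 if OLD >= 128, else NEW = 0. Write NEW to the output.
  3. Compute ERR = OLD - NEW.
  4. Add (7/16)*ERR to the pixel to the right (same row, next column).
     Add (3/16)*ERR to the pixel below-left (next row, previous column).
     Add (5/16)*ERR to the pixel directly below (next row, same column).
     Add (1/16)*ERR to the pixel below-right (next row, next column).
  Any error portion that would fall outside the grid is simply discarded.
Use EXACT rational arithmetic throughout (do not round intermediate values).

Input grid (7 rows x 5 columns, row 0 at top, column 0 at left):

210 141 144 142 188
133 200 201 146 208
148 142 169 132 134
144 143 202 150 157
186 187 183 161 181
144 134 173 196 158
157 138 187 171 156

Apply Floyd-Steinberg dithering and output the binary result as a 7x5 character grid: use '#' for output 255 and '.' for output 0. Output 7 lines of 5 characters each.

(0,0): OLD=210 → NEW=255, ERR=-45
(0,1): OLD=1941/16 → NEW=0, ERR=1941/16
(0,2): OLD=50451/256 → NEW=255, ERR=-14829/256
(0,3): OLD=477829/4096 → NEW=0, ERR=477829/4096
(0,4): OLD=15665571/65536 → NEW=255, ERR=-1046109/65536
(1,0): OLD=36271/256 → NEW=255, ERR=-29009/256
(1,1): OLD=357705/2048 → NEW=255, ERR=-164535/2048
(1,2): OLD=11613309/65536 → NEW=255, ERR=-5098371/65536
(1,3): OLD=37173817/262144 → NEW=255, ERR=-29672903/262144
(1,4): OLD=674363787/4194304 → NEW=255, ERR=-395183733/4194304
(2,0): OLD=3195699/32768 → NEW=0, ERR=3195699/32768
(2,1): OLD=144590561/1048576 → NEW=255, ERR=-122796319/1048576
(2,2): OLD=1127588835/16777216 → NEW=0, ERR=1127588835/16777216
(2,3): OLD=27783885305/268435456 → NEW=0, ERR=27783885305/268435456
(2,4): OLD=613168967567/4294967296 → NEW=255, ERR=-482047692913/4294967296
(3,0): OLD=2558841987/16777216 → NEW=255, ERR=-1719348093/16777216
(3,1): OLD=10773046215/134217728 → NEW=0, ERR=10773046215/134217728
(3,2): OLD=1160528945853/4294967296 → NEW=255, ERR=65312285373/4294967296
(3,3): OLD=1478792249429/8589934592 → NEW=255, ERR=-711641071531/8589934592
(3,4): OLD=12665035595017/137438953472 → NEW=0, ERR=12665035595017/137438953472
(4,0): OLD=362977173453/2147483648 → NEW=255, ERR=-184631156787/2147483648
(4,1): OLD=11745177093325/68719476736 → NEW=255, ERR=-5778289474355/68719476736
(4,2): OLD=154423998337699/1099511627776 → NEW=255, ERR=-125951466745181/1099511627776
(4,3): OLD=1815912199490765/17592186044416 → NEW=0, ERR=1815912199490765/17592186044416
(4,4): OLD=70306538047379483/281474976710656 → NEW=255, ERR=-1469581013837797/281474976710656
(5,0): OLD=111453820890759/1099511627776 → NEW=0, ERR=111453820890759/1099511627776
(5,1): OLD=1101440482864085/8796093022208 → NEW=0, ERR=1101440482864085/8796093022208
(5,2): OLD=58007714884463613/281474976710656 → NEW=255, ERR=-13768404176753667/281474976710656
(5,3): OLD=223736838789580755/1125899906842624 → NEW=255, ERR=-63367637455288365/1125899906842624
(5,4): OLD=2489528262801787937/18014398509481984 → NEW=255, ERR=-2104143357116117983/18014398509481984
(6,0): OLD=29858259956009111/140737488355328 → NEW=255, ERR=-6029799574599529/140737488355328
(6,1): OLD=700536997408761945/4503599627370496 → NEW=255, ERR=-447880907570714535/4503599627370496
(6,2): OLD=9041657275720180067/72057594037927936 → NEW=0, ERR=9041657275720180067/72057594037927936
(6,3): OLD=211389102477477462017/1152921504606846976 → NEW=255, ERR=-82605881197268516863/1152921504606846976
(6,4): OLD=1561236572086437393735/18446744073709551616 → NEW=0, ERR=1561236572086437393735/18446744073709551616
Row 0: #.#.#
Row 1: #####
Row 2: .#..#
Row 3: #.##.
Row 4: ###.#
Row 5: ..###
Row 6: ##.#.

Answer: #.#.#
#####
.#..#
#.##.
###.#
..###
##.#.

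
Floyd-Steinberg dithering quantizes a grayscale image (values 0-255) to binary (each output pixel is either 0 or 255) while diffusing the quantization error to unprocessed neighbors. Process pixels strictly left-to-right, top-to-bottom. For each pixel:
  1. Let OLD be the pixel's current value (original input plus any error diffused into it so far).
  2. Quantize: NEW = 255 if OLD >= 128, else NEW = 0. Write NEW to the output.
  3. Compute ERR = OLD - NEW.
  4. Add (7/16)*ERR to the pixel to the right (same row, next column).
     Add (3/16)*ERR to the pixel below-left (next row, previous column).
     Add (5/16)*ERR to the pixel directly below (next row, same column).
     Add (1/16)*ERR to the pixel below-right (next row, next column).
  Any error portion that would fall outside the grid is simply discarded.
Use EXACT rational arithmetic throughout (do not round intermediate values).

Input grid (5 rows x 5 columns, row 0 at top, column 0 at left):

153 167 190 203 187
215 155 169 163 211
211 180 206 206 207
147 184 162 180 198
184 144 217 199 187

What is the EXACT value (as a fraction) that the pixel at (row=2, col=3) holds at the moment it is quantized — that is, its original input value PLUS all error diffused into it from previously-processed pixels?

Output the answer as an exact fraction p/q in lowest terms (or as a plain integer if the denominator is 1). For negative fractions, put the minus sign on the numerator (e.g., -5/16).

(0,0): OLD=153 → NEW=255, ERR=-102
(0,1): OLD=979/8 → NEW=0, ERR=979/8
(0,2): OLD=31173/128 → NEW=255, ERR=-1467/128
(0,3): OLD=405475/2048 → NEW=255, ERR=-116765/2048
(0,4): OLD=5310261/32768 → NEW=255, ERR=-3045579/32768
(1,0): OLD=26377/128 → NEW=255, ERR=-6263/128
(1,1): OLD=167231/1024 → NEW=255, ERR=-93889/1024
(1,2): OLD=4006315/32768 → NEW=0, ERR=4006315/32768
(1,3): OLD=23662415/131072 → NEW=255, ERR=-9760945/131072
(1,4): OLD=305787917/2097152 → NEW=255, ERR=-228985843/2097152
(2,0): OLD=2924837/16384 → NEW=255, ERR=-1253083/16384
(2,1): OLD=72222055/524288 → NEW=255, ERR=-61471385/524288
(2,2): OLD=1453056245/8388608 → NEW=255, ERR=-686038795/8388608
(2,3): OLD=18000864527/134217728 → NEW=255, ERR=-16224656113/134217728
Target (2,3): original=206, with diffused error = 18000864527/134217728

Answer: 18000864527/134217728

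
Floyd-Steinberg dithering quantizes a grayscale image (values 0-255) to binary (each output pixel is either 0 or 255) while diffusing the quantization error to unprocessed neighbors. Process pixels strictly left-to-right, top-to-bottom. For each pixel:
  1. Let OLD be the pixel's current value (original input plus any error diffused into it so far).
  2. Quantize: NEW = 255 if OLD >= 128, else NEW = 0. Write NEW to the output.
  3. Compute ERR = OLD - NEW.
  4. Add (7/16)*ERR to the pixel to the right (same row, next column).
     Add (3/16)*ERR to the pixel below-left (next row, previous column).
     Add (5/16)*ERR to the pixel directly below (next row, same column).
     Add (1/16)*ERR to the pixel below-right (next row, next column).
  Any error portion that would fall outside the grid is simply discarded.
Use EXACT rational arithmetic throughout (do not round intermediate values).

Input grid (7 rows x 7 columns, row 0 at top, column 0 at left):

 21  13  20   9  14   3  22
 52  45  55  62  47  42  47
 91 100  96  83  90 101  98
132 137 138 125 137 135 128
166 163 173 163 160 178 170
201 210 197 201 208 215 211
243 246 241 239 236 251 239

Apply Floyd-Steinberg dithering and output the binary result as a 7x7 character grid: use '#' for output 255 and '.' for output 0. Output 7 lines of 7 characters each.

(0,0): OLD=21 → NEW=0, ERR=21
(0,1): OLD=355/16 → NEW=0, ERR=355/16
(0,2): OLD=7605/256 → NEW=0, ERR=7605/256
(0,3): OLD=90099/4096 → NEW=0, ERR=90099/4096
(0,4): OLD=1548197/65536 → NEW=0, ERR=1548197/65536
(0,5): OLD=13983107/1048576 → NEW=0, ERR=13983107/1048576
(0,6): OLD=466980501/16777216 → NEW=0, ERR=466980501/16777216
(1,0): OLD=16057/256 → NEW=0, ERR=16057/256
(1,1): OLD=176655/2048 → NEW=0, ERR=176655/2048
(1,2): OLD=7047227/65536 → NEW=0, ERR=7047227/65536
(1,3): OLD=32035423/262144 → NEW=0, ERR=32035423/262144
(1,4): OLD=1874391421/16777216 → NEW=0, ERR=1874391421/16777216
(1,5): OLD=13655478797/134217728 → NEW=0, ERR=13655478797/134217728
(1,6): OLD=216989140771/2147483648 → NEW=0, ERR=216989140771/2147483648
(2,0): OLD=4154133/32768 → NEW=0, ERR=4154133/32768
(2,1): OLD=216532535/1048576 → NEW=255, ERR=-50854345/1048576
(2,2): OLD=2293282917/16777216 → NEW=255, ERR=-1984907163/16777216
(2,3): OLD=13032196221/134217728 → NEW=0, ERR=13032196221/134217728
(2,4): OLD=208421565837/1073741824 → NEW=255, ERR=-65382599283/1073741824
(2,5): OLD=4538305013167/34359738368 → NEW=255, ERR=-4223428270673/34359738368
(2,6): OLD=45167005700025/549755813888 → NEW=0, ERR=45167005700025/549755813888
(3,0): OLD=2726690757/16777216 → NEW=255, ERR=-1551499323/16777216
(3,1): OLD=9009504609/134217728 → NEW=0, ERR=9009504609/134217728
(3,2): OLD=156305110835/1073741824 → NEW=255, ERR=-117499054285/1073741824
(3,3): OLD=380774065141/4294967296 → NEW=0, ERR=380774065141/4294967296
(3,4): OLD=76844635685829/549755813888 → NEW=255, ERR=-63343096855611/549755813888
(3,5): OLD=254110872311071/4398046511104 → NEW=0, ERR=254110872311071/4398046511104
(3,6): OLD=12052056770273345/70368744177664 → NEW=255, ERR=-5891972995030975/70368744177664
(4,0): OLD=321450826475/2147483648 → NEW=255, ERR=-226157503765/2147483648
(4,1): OLD=3834708957295/34359738368 → NEW=0, ERR=3834708957295/34359738368
(4,2): OLD=114595880561377/549755813888 → NEW=255, ERR=-25591851980063/549755813888
(4,3): OLD=624063397044475/4398046511104 → NEW=255, ERR=-497438463287045/4398046511104
(4,4): OLD=3197725605415041/35184372088832 → NEW=0, ERR=3197725605415041/35184372088832
(4,5): OLD=239723376296072193/1125899906842624 → NEW=255, ERR=-47381099948796927/1125899906842624
(4,6): OLD=2324474590679514967/18014398509481984 → NEW=255, ERR=-2269197029238390953/18014398509481984
(5,0): OLD=103912445162173/549755813888 → NEW=255, ERR=-36275287379267/549755813888
(5,1): OLD=882678681344191/4398046511104 → NEW=255, ERR=-238823178987329/4398046511104
(5,2): OLD=5082866813779305/35184372088832 → NEW=255, ERR=-3889148068872855/35184372088832
(5,3): OLD=36993331956806509/281474976710656 → NEW=255, ERR=-34782787104410771/281474976710656
(5,4): OLD=3015225401467283343/18014398509481984 → NEW=255, ERR=-1578446218450622577/18014398509481984
(5,5): OLD=20979781884908620447/144115188075855872 → NEW=255, ERR=-15769591074434626913/144115188075855872
(5,6): OLD=279313075460065390705/2305843009213693952 → NEW=0, ERR=279313075460065390705/2305843009213693952
(6,0): OLD=14932123803039685/70368744177664 → NEW=255, ERR=-3011905962264635/70368744177664
(6,1): OLD=208804055830663433/1125899906842624 → NEW=255, ERR=-78300420414205687/1125899906842624
(6,2): OLD=2692571227792376059/18014398509481984 → NEW=255, ERR=-1901100392125529861/18014398509481984
(6,3): OLD=18861141407677090789/144115188075855872 → NEW=255, ERR=-17888231551666156571/144115188075855872
(6,4): OLD=36338240044247697263/288230376151711744 → NEW=0, ERR=36338240044247697263/288230376151711744
(6,5): OLD=10669537791943812287179/36893488147419103232 → NEW=255, ERR=1261698314351940963019/36893488147419103232
(6,6): OLD=168220617597944204266973/590295810358705651712 → NEW=255, ERR=17695185956474263080413/590295810358705651712
Row 0: .......
Row 1: .......
Row 2: .##.##.
Row 3: #.#.#.#
Row 4: #.##.##
Row 5: ######.
Row 6: ####.##

Answer: .......
.......
.##.##.
#.#.#.#
#.##.##
######.
####.##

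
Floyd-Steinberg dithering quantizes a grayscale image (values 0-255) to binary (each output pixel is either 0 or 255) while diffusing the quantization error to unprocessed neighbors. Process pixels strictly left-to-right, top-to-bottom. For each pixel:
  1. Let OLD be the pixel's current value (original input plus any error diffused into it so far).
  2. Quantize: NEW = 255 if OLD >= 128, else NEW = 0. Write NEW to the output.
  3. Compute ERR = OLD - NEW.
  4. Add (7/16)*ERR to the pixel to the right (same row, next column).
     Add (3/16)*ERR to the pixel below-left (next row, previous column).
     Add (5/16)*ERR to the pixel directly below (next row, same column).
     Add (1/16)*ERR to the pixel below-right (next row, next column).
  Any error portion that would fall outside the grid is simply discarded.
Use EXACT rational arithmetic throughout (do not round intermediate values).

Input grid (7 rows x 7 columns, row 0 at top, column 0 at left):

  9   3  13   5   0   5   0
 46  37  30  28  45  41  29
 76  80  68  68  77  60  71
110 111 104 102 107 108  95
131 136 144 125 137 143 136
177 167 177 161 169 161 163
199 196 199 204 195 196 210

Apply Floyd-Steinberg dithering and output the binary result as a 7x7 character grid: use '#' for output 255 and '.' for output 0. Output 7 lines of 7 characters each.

(0,0): OLD=9 → NEW=0, ERR=9
(0,1): OLD=111/16 → NEW=0, ERR=111/16
(0,2): OLD=4105/256 → NEW=0, ERR=4105/256
(0,3): OLD=49215/4096 → NEW=0, ERR=49215/4096
(0,4): OLD=344505/65536 → NEW=0, ERR=344505/65536
(0,5): OLD=7654415/1048576 → NEW=0, ERR=7654415/1048576
(0,6): OLD=53580905/16777216 → NEW=0, ERR=53580905/16777216
(1,0): OLD=12829/256 → NEW=0, ERR=12829/256
(1,1): OLD=132427/2048 → NEW=0, ERR=132427/2048
(1,2): OLD=4324519/65536 → NEW=0, ERR=4324519/65536
(1,3): OLD=16413339/262144 → NEW=0, ERR=16413339/262144
(1,4): OLD=1277670897/16777216 → NEW=0, ERR=1277670897/16777216
(1,5): OLD=10405419585/134217728 → NEW=0, ERR=10405419585/134217728
(1,6): OLD=138237964207/2147483648 → NEW=0, ERR=138237964207/2147483648
(2,0): OLD=3400809/32768 → NEW=0, ERR=3400809/32768
(2,1): OLD=168943507/1048576 → NEW=255, ERR=-98443373/1048576
(2,2): OLD=1062471289/16777216 → NEW=0, ERR=1062471289/16777216
(2,3): OLD=17941634033/134217728 → NEW=255, ERR=-16283886607/134217728
(2,4): OLD=71047879425/1073741824 → NEW=0, ERR=71047879425/1073741824
(2,5): OLD=4466943948267/34359738368 → NEW=255, ERR=-4294789335573/34359738368
(2,6): OLD=22691961987357/549755813888 → NEW=0, ERR=22691961987357/549755813888
(3,0): OLD=2094293081/16777216 → NEW=0, ERR=2094293081/16777216
(3,1): OLD=20754772709/134217728 → NEW=255, ERR=-13470747931/134217728
(3,2): OLD=55044751935/1073741824 → NEW=0, ERR=55044751935/1073741824
(3,3): OLD=441861564201/4294967296 → NEW=0, ERR=441861564201/4294967296
(3,4): OLD=77882737411161/549755813888 → NEW=255, ERR=-62304995130279/549755813888
(3,5): OLD=137356166934171/4398046511104 → NEW=0, ERR=137356166934171/4398046511104
(3,6): OLD=8004469309958213/70368744177664 → NEW=0, ERR=8004469309958213/70368744177664
(4,0): OLD=324679837335/2147483648 → NEW=255, ERR=-222928492905/2147483648
(4,1): OLD=2633103159211/34359738368 → NEW=0, ERR=2633103159211/34359738368
(4,2): OLD=113559885694437/549755813888 → NEW=255, ERR=-26627846847003/549755813888
(4,3): OLD=518588014267751/4398046511104 → NEW=0, ERR=518588014267751/4398046511104
(4,4): OLD=5821484494773701/35184372088832 → NEW=255, ERR=-3150530387878459/35184372088832
(4,5): OLD=143923123156129413/1125899906842624 → NEW=0, ERR=143923123156129413/1125899906842624
(4,6): OLD=4132940782914260531/18014398509481984 → NEW=255, ERR=-460730837003645389/18014398509481984
(5,0): OLD=87371809103409/549755813888 → NEW=255, ERR=-52815923438031/549755813888
(5,1): OLD=586465544327355/4398046511104 → NEW=255, ERR=-535036316004165/4398046511104
(5,2): OLD=4768850440359757/35184372088832 → NEW=255, ERR=-4203164442292403/35184372088832
(5,3): OLD=35400269306825441/281474976710656 → NEW=0, ERR=35400269306825441/281474976710656
(5,4): OLD=4096083927753946699/18014398509481984 → NEW=255, ERR=-497587692163959221/18014398509481984
(5,5): OLD=25720281249081761051/144115188075855872 → NEW=255, ERR=-11029091710261486309/144115188075855872
(5,6): OLD=298641694813840459317/2305843009213693952 → NEW=255, ERR=-289348272535651498443/2305843009213693952
(6,0): OLD=10285634205821401/70368744177664 → NEW=255, ERR=-7658395559482919/70368744177664
(6,1): OLD=92285282690618285/1125899906842624 → NEW=0, ERR=92285282690618285/1125899906842624
(6,2): OLD=3846189906239297383/18014398509481984 → NEW=255, ERR=-747481713678608537/18014398509481984
(6,3): OLD=30624963823218744569/144115188075855872 → NEW=255, ERR=-6124409136124502791/144115188075855872
(6,4): OLD=46487834738943824891/288230376151711744 → NEW=255, ERR=-27010911179742669829/288230376151711744
(6,5): OLD=3904449271803694542711/36893488147419103232 → NEW=0, ERR=3904449271803694542711/36893488147419103232
(6,6): OLD=125321955797274988287953/590295810358705651712 → NEW=255, ERR=-25203475844194952898607/590295810358705651712
Row 0: .......
Row 1: .......
Row 2: .#.#.#.
Row 3: .#..#..
Row 4: #.#.#.#
Row 5: ###.###
Row 6: #.###.#

Answer: .......
.......
.#.#.#.
.#..#..
#.#.#.#
###.###
#.###.#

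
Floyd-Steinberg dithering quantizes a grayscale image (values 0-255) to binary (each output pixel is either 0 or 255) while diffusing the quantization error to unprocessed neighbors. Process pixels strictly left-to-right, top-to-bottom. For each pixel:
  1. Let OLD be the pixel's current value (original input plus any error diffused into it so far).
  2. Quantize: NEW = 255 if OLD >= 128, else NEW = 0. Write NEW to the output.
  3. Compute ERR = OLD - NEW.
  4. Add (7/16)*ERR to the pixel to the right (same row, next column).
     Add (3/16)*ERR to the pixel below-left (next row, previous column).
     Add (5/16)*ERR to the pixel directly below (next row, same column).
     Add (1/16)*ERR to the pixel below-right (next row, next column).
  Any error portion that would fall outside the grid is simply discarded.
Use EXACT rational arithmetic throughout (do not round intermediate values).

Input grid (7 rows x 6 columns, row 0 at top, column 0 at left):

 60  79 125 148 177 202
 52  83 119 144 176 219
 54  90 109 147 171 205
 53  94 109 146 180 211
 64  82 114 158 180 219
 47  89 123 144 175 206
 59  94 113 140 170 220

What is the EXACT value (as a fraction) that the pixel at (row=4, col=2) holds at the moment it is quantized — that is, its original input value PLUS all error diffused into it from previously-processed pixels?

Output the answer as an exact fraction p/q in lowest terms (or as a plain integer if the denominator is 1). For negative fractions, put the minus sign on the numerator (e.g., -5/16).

(0,0): OLD=60 → NEW=0, ERR=60
(0,1): OLD=421/4 → NEW=0, ERR=421/4
(0,2): OLD=10947/64 → NEW=255, ERR=-5373/64
(0,3): OLD=113941/1024 → NEW=0, ERR=113941/1024
(0,4): OLD=3697555/16384 → NEW=255, ERR=-480365/16384
(0,5): OLD=49590533/262144 → NEW=255, ERR=-17256187/262144
(1,0): OLD=5791/64 → NEW=0, ERR=5791/64
(1,1): OLD=73465/512 → NEW=255, ERR=-57095/512
(1,2): OLD=1170125/16384 → NEW=0, ERR=1170125/16384
(1,3): OLD=13059577/65536 → NEW=255, ERR=-3652103/65536
(1,4): OLD=574909755/4194304 → NEW=255, ERR=-494637765/4194304
(1,5): OLD=9730908461/67108864 → NEW=255, ERR=-7381851859/67108864
(2,0): OLD=502723/8192 → NEW=0, ERR=502723/8192
(2,1): OLD=26488753/262144 → NEW=0, ERR=26488753/262144
(2,2): OLD=663152531/4194304 → NEW=255, ERR=-406394989/4194304
(2,3): OLD=2333601915/33554432 → NEW=0, ERR=2333601915/33554432
(2,4): OLD=150823948465/1073741824 → NEW=255, ERR=-122980216655/1073741824
(2,5): OLD=1943836249575/17179869184 → NEW=0, ERR=1943836249575/17179869184
(3,0): OLD=382200051/4194304 → NEW=0, ERR=382200051/4194304
(3,1): OLD=5070471511/33554432 → NEW=255, ERR=-3485908649/33554432
(3,2): OLD=14126567717/268435456 → NEW=0, ERR=14126567717/268435456
(3,3): OLD=2804203336191/17179869184 → NEW=255, ERR=-1576663305729/17179869184
(3,4): OLD=17814637853311/137438953472 → NEW=255, ERR=-17232295282049/137438953472
(3,5): OLD=405379822198289/2199023255552 → NEW=255, ERR=-155371107967471/2199023255552
(4,0): OLD=39190014461/536870912 → NEW=0, ERR=39190014461/536870912
(4,1): OLD=833513058681/8589934592 → NEW=0, ERR=833513058681/8589934592
(4,2): OLD=41010990737115/274877906944 → NEW=255, ERR=-29082875533605/274877906944
Target (4,2): original=114, with diffused error = 41010990737115/274877906944

Answer: 41010990737115/274877906944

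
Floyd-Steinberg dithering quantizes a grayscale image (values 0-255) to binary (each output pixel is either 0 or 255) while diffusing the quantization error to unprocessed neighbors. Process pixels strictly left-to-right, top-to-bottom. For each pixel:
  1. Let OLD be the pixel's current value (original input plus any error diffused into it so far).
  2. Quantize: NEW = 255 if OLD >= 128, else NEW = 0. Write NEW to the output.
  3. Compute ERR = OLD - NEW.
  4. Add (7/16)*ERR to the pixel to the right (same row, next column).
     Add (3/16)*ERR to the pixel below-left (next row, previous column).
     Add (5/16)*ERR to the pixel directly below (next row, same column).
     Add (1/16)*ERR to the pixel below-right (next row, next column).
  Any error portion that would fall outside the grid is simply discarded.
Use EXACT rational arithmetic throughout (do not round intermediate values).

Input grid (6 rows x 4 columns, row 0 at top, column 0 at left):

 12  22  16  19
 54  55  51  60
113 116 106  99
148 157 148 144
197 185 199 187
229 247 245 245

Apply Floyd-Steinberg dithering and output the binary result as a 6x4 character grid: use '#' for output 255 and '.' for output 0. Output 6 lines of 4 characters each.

(0,0): OLD=12 → NEW=0, ERR=12
(0,1): OLD=109/4 → NEW=0, ERR=109/4
(0,2): OLD=1787/64 → NEW=0, ERR=1787/64
(0,3): OLD=31965/1024 → NEW=0, ERR=31965/1024
(1,0): OLD=4023/64 → NEW=0, ERR=4023/64
(1,1): OLD=49665/512 → NEW=0, ERR=49665/512
(1,2): OLD=1797653/16384 → NEW=0, ERR=1797653/16384
(1,3): OLD=31326883/262144 → NEW=0, ERR=31326883/262144
(2,0): OLD=1235611/8192 → NEW=255, ERR=-853349/8192
(2,1): OLD=32831065/262144 → NEW=0, ERR=32831065/262144
(2,2): OLD=117204381/524288 → NEW=255, ERR=-16489059/524288
(2,3): OLD=1085842505/8388608 → NEW=255, ERR=-1053252535/8388608
(3,0): OLD=582714347/4194304 → NEW=255, ERR=-486833173/4194304
(3,1): OLD=8922092533/67108864 → NEW=255, ERR=-8190667787/67108864
(3,2): OLD=74152809483/1073741824 → NEW=0, ERR=74152809483/1073741824
(3,3): OLD=2285119613645/17179869184 → NEW=255, ERR=-2095747028275/17179869184
(4,0): OLD=148008482127/1073741824 → NEW=255, ERR=-125795682993/1073741824
(4,1): OLD=870140865645/8589934592 → NEW=0, ERR=870140865645/8589934592
(4,2): OLD=64430848321229/274877906944 → NEW=255, ERR=-5663017949491/274877906944
(4,3): OLD=634116928895659/4398046511104 → NEW=255, ERR=-487384931435861/4398046511104
(5,0): OLD=29052115622303/137438953472 → NEW=255, ERR=-5994817513057/137438953472
(5,1): OLD=1092419832868409/4398046511104 → NEW=255, ERR=-29082027463111/4398046511104
(5,2): OLD=486471375757165/2199023255552 → NEW=255, ERR=-74279554408595/2199023255552
(5,3): OLD=13672895617436189/70368744177664 → NEW=255, ERR=-4271134147868131/70368744177664
Row 0: ....
Row 1: ....
Row 2: #.##
Row 3: ##.#
Row 4: #.##
Row 5: ####

Answer: ....
....
#.##
##.#
#.##
####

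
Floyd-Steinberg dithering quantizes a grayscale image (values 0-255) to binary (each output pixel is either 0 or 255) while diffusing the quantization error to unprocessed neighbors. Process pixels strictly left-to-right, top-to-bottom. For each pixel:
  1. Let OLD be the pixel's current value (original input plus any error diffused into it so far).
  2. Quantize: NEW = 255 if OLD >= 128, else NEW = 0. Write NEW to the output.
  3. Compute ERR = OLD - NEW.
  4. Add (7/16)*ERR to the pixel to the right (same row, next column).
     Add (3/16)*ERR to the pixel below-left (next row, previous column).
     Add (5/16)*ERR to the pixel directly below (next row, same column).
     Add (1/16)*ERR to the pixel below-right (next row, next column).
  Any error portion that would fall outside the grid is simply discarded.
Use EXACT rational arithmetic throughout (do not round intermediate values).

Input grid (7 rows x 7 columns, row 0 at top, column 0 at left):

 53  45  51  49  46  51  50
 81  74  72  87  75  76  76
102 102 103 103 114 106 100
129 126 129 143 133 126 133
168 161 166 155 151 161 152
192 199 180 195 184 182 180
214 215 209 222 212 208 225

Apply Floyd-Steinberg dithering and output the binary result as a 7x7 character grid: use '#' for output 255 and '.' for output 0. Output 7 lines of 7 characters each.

(0,0): OLD=53 → NEW=0, ERR=53
(0,1): OLD=1091/16 → NEW=0, ERR=1091/16
(0,2): OLD=20693/256 → NEW=0, ERR=20693/256
(0,3): OLD=345555/4096 → NEW=0, ERR=345555/4096
(0,4): OLD=5433541/65536 → NEW=0, ERR=5433541/65536
(0,5): OLD=91512163/1048576 → NEW=0, ERR=91512163/1048576
(0,6): OLD=1479445941/16777216 → NEW=0, ERR=1479445941/16777216
(1,0): OLD=28249/256 → NEW=0, ERR=28249/256
(1,1): OLD=331887/2048 → NEW=255, ERR=-190353/2048
(1,2): OLD=5025051/65536 → NEW=0, ERR=5025051/65536
(1,3): OLD=43910975/262144 → NEW=255, ERR=-22935745/262144
(1,4): OLD=1413772189/16777216 → NEW=0, ERR=1413772189/16777216
(1,5): OLD=21723898669/134217728 → NEW=255, ERR=-12501621971/134217728
(1,6): OLD=146588797955/2147483648 → NEW=0, ERR=146588797955/2147483648
(2,0): OLD=3901237/32768 → NEW=0, ERR=3901237/32768
(2,1): OLD=153422487/1048576 → NEW=255, ERR=-113964393/1048576
(2,2): OLD=959616901/16777216 → NEW=0, ERR=959616901/16777216
(2,3): OLD=16277230749/134217728 → NEW=0, ERR=16277230749/134217728
(2,4): OLD=183028335661/1073741824 → NEW=255, ERR=-90775829459/1073741824
(2,5): OLD=1991870130959/34359738368 → NEW=0, ERR=1991870130959/34359738368
(2,6): OLD=77445360917337/549755813888 → NEW=255, ERR=-62742371624103/549755813888
(3,0): OLD=2446565605/16777216 → NEW=255, ERR=-1831624475/16777216
(3,1): OLD=8380314369/134217728 → NEW=0, ERR=8380314369/134217728
(3,2): OLD=204158258579/1073741824 → NEW=255, ERR=-69645906541/1073741824
(3,3): OLD=602344292693/4294967296 → NEW=255, ERR=-492872367787/4294967296
(3,4): OLD=41135119402213/549755813888 → NEW=0, ERR=41135119402213/549755813888
(3,5): OLD=660449413767551/4398046511104 → NEW=255, ERR=-461052446563969/4398046511104
(3,6): OLD=3876940361480161/70368744177664 → NEW=0, ERR=3876940361480161/70368744177664
(4,0): OLD=312653216971/2147483648 → NEW=255, ERR=-234955113269/2147483648
(4,1): OLD=3905333861839/34359738368 → NEW=0, ERR=3905333861839/34359738368
(4,2): OLD=97769880743297/549755813888 → NEW=255, ERR=-42417851798143/549755813888
(4,3): OLD=419388897264603/4398046511104 → NEW=0, ERR=419388897264603/4398046511104
(4,4): OLD=6659474391731105/35184372088832 → NEW=255, ERR=-2312540490921055/35184372088832
(4,5): OLD=128906238771573921/1125899906842624 → NEW=0, ERR=128906238771573921/1125899906842624
(4,6): OLD=3832658047440315831/18014398509481984 → NEW=255, ERR=-761013572477590089/18014398509481984
(5,0): OLD=98472708790493/549755813888 → NEW=255, ERR=-41715023750947/549755813888
(5,1): OLD=791720994859295/4398046511104 → NEW=255, ERR=-329780865472225/4398046511104
(5,2): OLD=5209621623928713/35184372088832 → NEW=255, ERR=-3762393258723447/35184372088832
(5,3): OLD=45280840004415757/281474976710656 → NEW=255, ERR=-26495279056801523/281474976710656
(5,4): OLD=2696857307621333743/18014398509481984 → NEW=255, ERR=-1896814312296572177/18014398509481984
(5,5): OLD=23012832963238547711/144115188075855872 → NEW=255, ERR=-13736539996104699649/144115188075855872
(5,6): OLD=304955417349389872145/2305843009213693952 → NEW=255, ERR=-283034550000102085615/2305843009213693952
(6,0): OLD=12400967707565541/70368744177664 → NEW=255, ERR=-5543062057738779/70368744177664
(6,1): OLD=148970693736752809/1125899906842624 → NEW=255, ERR=-138133782508116311/1125899906842624
(6,2): OLD=1793722639286661083/18014398509481984 → NEW=0, ERR=1793722639286661083/18014398509481984
(6,3): OLD=30223962198577012997/144115188075855872 → NEW=255, ERR=-6525410760766234363/144115188075855872
(6,4): OLD=39064133408835013935/288230376151711744 → NEW=255, ERR=-34434612509851480785/288230376151711744
(6,5): OLD=3554688152448847080875/36893488147419103232 → NEW=0, ERR=3554688152448847080875/36893488147419103232
(6,6): OLD=131540056158839731241981/590295810358705651712 → NEW=255, ERR=-18985375482630209944579/590295810358705651712
Row 0: .......
Row 1: .#.#.#.
Row 2: .#..#.#
Row 3: #.##.#.
Row 4: #.#.#.#
Row 5: #######
Row 6: ##.##.#

Answer: .......
.#.#.#.
.#..#.#
#.##.#.
#.#.#.#
#######
##.##.#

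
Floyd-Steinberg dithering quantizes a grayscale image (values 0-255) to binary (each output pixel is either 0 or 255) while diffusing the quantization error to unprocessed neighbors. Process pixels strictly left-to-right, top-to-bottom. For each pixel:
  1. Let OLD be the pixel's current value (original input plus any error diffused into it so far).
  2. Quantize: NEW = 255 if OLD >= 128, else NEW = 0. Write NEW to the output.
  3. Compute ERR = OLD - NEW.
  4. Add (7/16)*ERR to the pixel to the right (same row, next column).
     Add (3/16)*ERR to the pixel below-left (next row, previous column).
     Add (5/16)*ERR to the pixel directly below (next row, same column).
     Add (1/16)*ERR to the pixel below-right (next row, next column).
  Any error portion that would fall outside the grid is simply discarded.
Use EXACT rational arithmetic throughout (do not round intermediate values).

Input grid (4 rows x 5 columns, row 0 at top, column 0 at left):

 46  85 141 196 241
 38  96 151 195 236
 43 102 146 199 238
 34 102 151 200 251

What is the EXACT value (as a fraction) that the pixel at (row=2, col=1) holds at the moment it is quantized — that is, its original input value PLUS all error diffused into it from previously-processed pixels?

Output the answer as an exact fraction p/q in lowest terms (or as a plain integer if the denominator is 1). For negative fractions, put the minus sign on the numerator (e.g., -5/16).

Answer: 56527685/524288

Derivation:
(0,0): OLD=46 → NEW=0, ERR=46
(0,1): OLD=841/8 → NEW=0, ERR=841/8
(0,2): OLD=23935/128 → NEW=255, ERR=-8705/128
(0,3): OLD=340473/2048 → NEW=255, ERR=-181767/2048
(0,4): OLD=6624719/32768 → NEW=255, ERR=-1731121/32768
(1,0): OLD=9227/128 → NEW=0, ERR=9227/128
(1,1): OLD=154125/1024 → NEW=255, ERR=-106995/1024
(1,2): OLD=2423633/32768 → NEW=0, ERR=2423633/32768
(1,3): OLD=24309597/131072 → NEW=255, ERR=-9113763/131072
(1,4): OLD=384876023/2097152 → NEW=255, ERR=-149897737/2097152
(2,0): OLD=752607/16384 → NEW=0, ERR=752607/16384
(2,1): OLD=56527685/524288 → NEW=0, ERR=56527685/524288
Target (2,1): original=102, with diffused error = 56527685/524288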